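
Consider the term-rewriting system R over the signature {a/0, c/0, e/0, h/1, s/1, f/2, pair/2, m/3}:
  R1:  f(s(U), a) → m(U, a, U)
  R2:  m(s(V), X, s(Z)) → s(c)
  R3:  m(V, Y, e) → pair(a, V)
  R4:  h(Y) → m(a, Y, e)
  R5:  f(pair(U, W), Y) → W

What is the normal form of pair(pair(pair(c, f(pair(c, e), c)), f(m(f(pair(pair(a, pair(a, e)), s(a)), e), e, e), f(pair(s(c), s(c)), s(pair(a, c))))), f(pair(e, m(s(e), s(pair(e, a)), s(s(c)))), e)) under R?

pair(pair(pair(c, e), s(a)), s(c))

1. pair(pair(pair(c, f(pair(c, e), c)), f(m(f(pair(pair(a, pair(a, e)), s(a)), e), e, e), f(pair(s(c), s(c)), s(pair(a, c))))), f(pair(e, m(s(e), s(pair(e, a)), s(s(c)))), e))  →  pair(pair(pair(c, e), f(m(f(pair(pair(a, pair(a, e)), s(a)), e), e, e), f(pair(s(c), s(c)), s(pair(a, c))))), f(pair(e, m(s(e), s(pair(e, a)), s(s(c)))), e))   [R5 at 1.1.2]
2. pair(pair(pair(c, e), f(m(f(pair(pair(a, pair(a, e)), s(a)), e), e, e), f(pair(s(c), s(c)), s(pair(a, c))))), f(pair(e, m(s(e), s(pair(e, a)), s(s(c)))), e))  →  pair(pair(pair(c, e), f(pair(a, f(pair(pair(a, pair(a, e)), s(a)), e)), f(pair(s(c), s(c)), s(pair(a, c))))), f(pair(e, m(s(e), s(pair(e, a)), s(s(c)))), e))   [R3 at 1.2.1]
3. pair(pair(pair(c, e), f(pair(a, f(pair(pair(a, pair(a, e)), s(a)), e)), f(pair(s(c), s(c)), s(pair(a, c))))), f(pair(e, m(s(e), s(pair(e, a)), s(s(c)))), e))  →  pair(pair(pair(c, e), f(pair(pair(a, pair(a, e)), s(a)), e)), f(pair(e, m(s(e), s(pair(e, a)), s(s(c)))), e))   [R5 at 1.2]
4. pair(pair(pair(c, e), f(pair(pair(a, pair(a, e)), s(a)), e)), f(pair(e, m(s(e), s(pair(e, a)), s(s(c)))), e))  →  pair(pair(pair(c, e), s(a)), f(pair(e, m(s(e), s(pair(e, a)), s(s(c)))), e))   [R5 at 1.2]
5. pair(pair(pair(c, e), s(a)), f(pair(e, m(s(e), s(pair(e, a)), s(s(c)))), e))  →  pair(pair(pair(c, e), s(a)), m(s(e), s(pair(e, a)), s(s(c))))   [R5 at 2]
6. pair(pair(pair(c, e), s(a)), m(s(e), s(pair(e, a)), s(s(c))))  →  pair(pair(pair(c, e), s(a)), s(c))   [R2 at 2]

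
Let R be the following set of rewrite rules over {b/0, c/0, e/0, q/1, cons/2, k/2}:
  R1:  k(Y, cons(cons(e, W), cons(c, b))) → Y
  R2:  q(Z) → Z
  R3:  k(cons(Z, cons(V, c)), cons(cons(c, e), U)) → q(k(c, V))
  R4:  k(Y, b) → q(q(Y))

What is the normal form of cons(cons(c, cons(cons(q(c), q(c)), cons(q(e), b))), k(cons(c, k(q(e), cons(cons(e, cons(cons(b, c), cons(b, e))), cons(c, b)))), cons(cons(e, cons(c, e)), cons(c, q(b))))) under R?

cons(cons(c, cons(cons(c, c), cons(e, b))), cons(c, e))

1. cons(cons(c, cons(cons(q(c), q(c)), cons(q(e), b))), k(cons(c, k(q(e), cons(cons(e, cons(cons(b, c), cons(b, e))), cons(c, b)))), cons(cons(e, cons(c, e)), cons(c, q(b)))))  →  cons(cons(c, cons(cons(c, q(c)), cons(q(e), b))), k(cons(c, k(q(e), cons(cons(e, cons(cons(b, c), cons(b, e))), cons(c, b)))), cons(cons(e, cons(c, e)), cons(c, q(b)))))   [R2 at 1.2.1.1]
2. cons(cons(c, cons(cons(c, q(c)), cons(q(e), b))), k(cons(c, k(q(e), cons(cons(e, cons(cons(b, c), cons(b, e))), cons(c, b)))), cons(cons(e, cons(c, e)), cons(c, q(b)))))  →  cons(cons(c, cons(cons(c, c), cons(q(e), b))), k(cons(c, k(q(e), cons(cons(e, cons(cons(b, c), cons(b, e))), cons(c, b)))), cons(cons(e, cons(c, e)), cons(c, q(b)))))   [R2 at 1.2.1.2]
3. cons(cons(c, cons(cons(c, c), cons(q(e), b))), k(cons(c, k(q(e), cons(cons(e, cons(cons(b, c), cons(b, e))), cons(c, b)))), cons(cons(e, cons(c, e)), cons(c, q(b)))))  →  cons(cons(c, cons(cons(c, c), cons(e, b))), k(cons(c, k(q(e), cons(cons(e, cons(cons(b, c), cons(b, e))), cons(c, b)))), cons(cons(e, cons(c, e)), cons(c, q(b)))))   [R2 at 1.2.2.1]
4. cons(cons(c, cons(cons(c, c), cons(e, b))), k(cons(c, k(q(e), cons(cons(e, cons(cons(b, c), cons(b, e))), cons(c, b)))), cons(cons(e, cons(c, e)), cons(c, q(b)))))  →  cons(cons(c, cons(cons(c, c), cons(e, b))), k(cons(c, q(e)), cons(cons(e, cons(c, e)), cons(c, q(b)))))   [R1 at 2.1.2]
5. cons(cons(c, cons(cons(c, c), cons(e, b))), k(cons(c, q(e)), cons(cons(e, cons(c, e)), cons(c, q(b)))))  →  cons(cons(c, cons(cons(c, c), cons(e, b))), k(cons(c, e), cons(cons(e, cons(c, e)), cons(c, q(b)))))   [R2 at 2.1.2]
6. cons(cons(c, cons(cons(c, c), cons(e, b))), k(cons(c, e), cons(cons(e, cons(c, e)), cons(c, q(b)))))  →  cons(cons(c, cons(cons(c, c), cons(e, b))), k(cons(c, e), cons(cons(e, cons(c, e)), cons(c, b))))   [R2 at 2.2.2.2]
7. cons(cons(c, cons(cons(c, c), cons(e, b))), k(cons(c, e), cons(cons(e, cons(c, e)), cons(c, b))))  →  cons(cons(c, cons(cons(c, c), cons(e, b))), cons(c, e))   [R1 at 2]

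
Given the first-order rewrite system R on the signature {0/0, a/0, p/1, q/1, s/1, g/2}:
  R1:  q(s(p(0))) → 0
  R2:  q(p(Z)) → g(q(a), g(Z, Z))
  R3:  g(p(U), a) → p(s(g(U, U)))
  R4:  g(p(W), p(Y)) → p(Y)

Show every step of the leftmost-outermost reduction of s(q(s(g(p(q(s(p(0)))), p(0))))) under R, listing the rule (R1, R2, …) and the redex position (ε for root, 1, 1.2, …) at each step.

s(0)

1. s(q(s(g(p(q(s(p(0)))), p(0)))))  →  s(q(s(p(0))))   [R4 at 1.1.1]
2. s(q(s(p(0))))  →  s(0)   [R1 at 1]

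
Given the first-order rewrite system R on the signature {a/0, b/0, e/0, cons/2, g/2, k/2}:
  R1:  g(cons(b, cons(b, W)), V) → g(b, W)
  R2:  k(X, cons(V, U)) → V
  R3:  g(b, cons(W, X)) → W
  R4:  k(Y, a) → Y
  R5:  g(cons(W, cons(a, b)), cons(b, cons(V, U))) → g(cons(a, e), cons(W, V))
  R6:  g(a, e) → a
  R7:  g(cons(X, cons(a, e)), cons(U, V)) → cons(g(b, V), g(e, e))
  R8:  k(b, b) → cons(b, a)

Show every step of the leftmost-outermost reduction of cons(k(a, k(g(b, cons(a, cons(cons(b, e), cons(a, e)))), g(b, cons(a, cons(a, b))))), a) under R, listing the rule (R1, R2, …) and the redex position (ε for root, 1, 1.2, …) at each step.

cons(a, a)

1. cons(k(a, k(g(b, cons(a, cons(cons(b, e), cons(a, e)))), g(b, cons(a, cons(a, b))))), a)  →  cons(k(a, k(a, g(b, cons(a, cons(a, b))))), a)   [R3 at 1.2.1]
2. cons(k(a, k(a, g(b, cons(a, cons(a, b))))), a)  →  cons(k(a, k(a, a)), a)   [R3 at 1.2.2]
3. cons(k(a, k(a, a)), a)  →  cons(k(a, a), a)   [R4 at 1.2]
4. cons(k(a, a), a)  →  cons(a, a)   [R4 at 1]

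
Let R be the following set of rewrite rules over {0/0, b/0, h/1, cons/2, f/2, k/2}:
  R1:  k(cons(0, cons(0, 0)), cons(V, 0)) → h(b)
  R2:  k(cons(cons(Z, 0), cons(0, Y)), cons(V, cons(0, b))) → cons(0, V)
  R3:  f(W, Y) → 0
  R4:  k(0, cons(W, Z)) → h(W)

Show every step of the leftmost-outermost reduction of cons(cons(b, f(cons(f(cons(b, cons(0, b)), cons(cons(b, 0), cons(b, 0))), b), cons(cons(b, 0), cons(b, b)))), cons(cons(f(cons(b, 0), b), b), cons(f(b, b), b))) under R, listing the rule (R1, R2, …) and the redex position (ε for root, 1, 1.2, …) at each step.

1. cons(cons(b, f(cons(f(cons(b, cons(0, b)), cons(cons(b, 0), cons(b, 0))), b), cons(cons(b, 0), cons(b, b)))), cons(cons(f(cons(b, 0), b), b), cons(f(b, b), b)))  →  cons(cons(b, 0), cons(cons(f(cons(b, 0), b), b), cons(f(b, b), b)))   [R3 at 1.2]
2. cons(cons(b, 0), cons(cons(f(cons(b, 0), b), b), cons(f(b, b), b)))  →  cons(cons(b, 0), cons(cons(0, b), cons(f(b, b), b)))   [R3 at 2.1.1]
3. cons(cons(b, 0), cons(cons(0, b), cons(f(b, b), b)))  →  cons(cons(b, 0), cons(cons(0, b), cons(0, b)))   [R3 at 2.2.1]

cons(cons(b, 0), cons(cons(0, b), cons(0, b)))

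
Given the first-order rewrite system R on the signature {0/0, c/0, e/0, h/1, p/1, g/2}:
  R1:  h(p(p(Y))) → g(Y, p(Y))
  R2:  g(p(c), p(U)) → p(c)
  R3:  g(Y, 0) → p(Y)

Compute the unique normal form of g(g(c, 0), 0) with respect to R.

1. g(g(c, 0), 0)  →  p(g(c, 0))   [R3 at ε]
2. p(g(c, 0))  →  p(p(c))   [R3 at 1]

p(p(c))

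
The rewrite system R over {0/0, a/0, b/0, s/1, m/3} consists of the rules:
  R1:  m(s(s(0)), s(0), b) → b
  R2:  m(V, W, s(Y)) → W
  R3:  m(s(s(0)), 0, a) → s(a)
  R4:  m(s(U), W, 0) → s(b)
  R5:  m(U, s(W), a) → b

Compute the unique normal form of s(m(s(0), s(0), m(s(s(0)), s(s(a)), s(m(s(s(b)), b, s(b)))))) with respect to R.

1. s(m(s(0), s(0), m(s(s(0)), s(s(a)), s(m(s(s(b)), b, s(b))))))  →  s(m(s(0), s(0), s(s(a))))   [R2 at 1.3]
2. s(m(s(0), s(0), s(s(a))))  →  s(s(0))   [R2 at 1]

s(s(0))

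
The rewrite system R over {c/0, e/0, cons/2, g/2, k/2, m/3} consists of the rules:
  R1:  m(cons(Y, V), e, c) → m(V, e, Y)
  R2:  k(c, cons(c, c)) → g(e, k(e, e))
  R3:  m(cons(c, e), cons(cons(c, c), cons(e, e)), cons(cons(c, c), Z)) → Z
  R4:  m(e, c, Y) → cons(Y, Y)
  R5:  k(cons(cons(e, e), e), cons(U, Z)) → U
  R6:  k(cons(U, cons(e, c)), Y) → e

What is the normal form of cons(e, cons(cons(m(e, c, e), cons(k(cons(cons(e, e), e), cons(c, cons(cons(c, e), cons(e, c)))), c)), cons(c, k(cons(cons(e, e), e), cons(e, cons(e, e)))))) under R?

cons(e, cons(cons(cons(e, e), cons(c, c)), cons(c, e)))

1. cons(e, cons(cons(m(e, c, e), cons(k(cons(cons(e, e), e), cons(c, cons(cons(c, e), cons(e, c)))), c)), cons(c, k(cons(cons(e, e), e), cons(e, cons(e, e))))))  →  cons(e, cons(cons(cons(e, e), cons(k(cons(cons(e, e), e), cons(c, cons(cons(c, e), cons(e, c)))), c)), cons(c, k(cons(cons(e, e), e), cons(e, cons(e, e))))))   [R4 at 2.1.1]
2. cons(e, cons(cons(cons(e, e), cons(k(cons(cons(e, e), e), cons(c, cons(cons(c, e), cons(e, c)))), c)), cons(c, k(cons(cons(e, e), e), cons(e, cons(e, e))))))  →  cons(e, cons(cons(cons(e, e), cons(c, c)), cons(c, k(cons(cons(e, e), e), cons(e, cons(e, e))))))   [R5 at 2.1.2.1]
3. cons(e, cons(cons(cons(e, e), cons(c, c)), cons(c, k(cons(cons(e, e), e), cons(e, cons(e, e))))))  →  cons(e, cons(cons(cons(e, e), cons(c, c)), cons(c, e)))   [R5 at 2.2.2]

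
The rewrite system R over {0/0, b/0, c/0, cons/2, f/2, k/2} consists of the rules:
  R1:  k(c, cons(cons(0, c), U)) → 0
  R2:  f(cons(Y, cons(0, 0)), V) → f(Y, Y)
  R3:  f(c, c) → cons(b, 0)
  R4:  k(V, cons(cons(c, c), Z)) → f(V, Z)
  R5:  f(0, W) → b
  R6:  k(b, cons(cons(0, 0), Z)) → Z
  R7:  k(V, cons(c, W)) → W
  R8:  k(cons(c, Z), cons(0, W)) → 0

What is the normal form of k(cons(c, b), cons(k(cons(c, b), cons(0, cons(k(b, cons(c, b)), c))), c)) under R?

0

1. k(cons(c, b), cons(k(cons(c, b), cons(0, cons(k(b, cons(c, b)), c))), c))  →  k(cons(c, b), cons(0, c))   [R8 at 2.1]
2. k(cons(c, b), cons(0, c))  →  0   [R8 at ε]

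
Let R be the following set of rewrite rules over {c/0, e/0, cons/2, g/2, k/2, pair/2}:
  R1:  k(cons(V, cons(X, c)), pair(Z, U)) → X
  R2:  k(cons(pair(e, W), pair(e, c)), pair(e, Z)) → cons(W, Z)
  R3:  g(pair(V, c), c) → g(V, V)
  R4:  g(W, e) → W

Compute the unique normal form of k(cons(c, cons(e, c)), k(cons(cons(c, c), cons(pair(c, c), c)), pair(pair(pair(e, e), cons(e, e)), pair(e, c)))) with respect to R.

1. k(cons(c, cons(e, c)), k(cons(cons(c, c), cons(pair(c, c), c)), pair(pair(pair(e, e), cons(e, e)), pair(e, c))))  →  k(cons(c, cons(e, c)), pair(c, c))   [R1 at 2]
2. k(cons(c, cons(e, c)), pair(c, c))  →  e   [R1 at ε]

e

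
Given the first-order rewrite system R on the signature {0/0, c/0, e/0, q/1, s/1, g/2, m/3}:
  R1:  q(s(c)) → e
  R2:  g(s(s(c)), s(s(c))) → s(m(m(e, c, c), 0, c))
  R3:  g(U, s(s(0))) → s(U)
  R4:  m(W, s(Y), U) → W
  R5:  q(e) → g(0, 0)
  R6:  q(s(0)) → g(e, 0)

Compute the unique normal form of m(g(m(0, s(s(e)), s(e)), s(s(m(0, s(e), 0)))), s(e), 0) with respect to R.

1. m(g(m(0, s(s(e)), s(e)), s(s(m(0, s(e), 0)))), s(e), 0)  →  g(m(0, s(s(e)), s(e)), s(s(m(0, s(e), 0))))   [R4 at ε]
2. g(m(0, s(s(e)), s(e)), s(s(m(0, s(e), 0))))  →  g(0, s(s(m(0, s(e), 0))))   [R4 at 1]
3. g(0, s(s(m(0, s(e), 0))))  →  g(0, s(s(0)))   [R4 at 2.1.1]
4. g(0, s(s(0)))  →  s(0)   [R3 at ε]

s(0)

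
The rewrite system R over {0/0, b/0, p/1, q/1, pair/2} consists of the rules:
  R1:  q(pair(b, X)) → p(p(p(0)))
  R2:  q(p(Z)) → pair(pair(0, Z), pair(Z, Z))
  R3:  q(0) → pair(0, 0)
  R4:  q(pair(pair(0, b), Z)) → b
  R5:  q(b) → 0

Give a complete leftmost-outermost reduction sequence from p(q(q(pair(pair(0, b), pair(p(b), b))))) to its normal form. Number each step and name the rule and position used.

p(0)

1. p(q(q(pair(pair(0, b), pair(p(b), b)))))  →  p(q(b))   [R4 at 1.1]
2. p(q(b))  →  p(0)   [R5 at 1]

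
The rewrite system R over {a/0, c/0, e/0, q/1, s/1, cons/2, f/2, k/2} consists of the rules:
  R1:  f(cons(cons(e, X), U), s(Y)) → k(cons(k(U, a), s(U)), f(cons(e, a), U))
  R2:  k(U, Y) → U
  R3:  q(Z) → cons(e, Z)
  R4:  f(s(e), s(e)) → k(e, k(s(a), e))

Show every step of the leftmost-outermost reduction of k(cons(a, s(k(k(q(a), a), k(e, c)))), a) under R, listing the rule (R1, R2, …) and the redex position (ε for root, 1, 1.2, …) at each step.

cons(a, s(cons(e, a)))

1. k(cons(a, s(k(k(q(a), a), k(e, c)))), a)  →  cons(a, s(k(k(q(a), a), k(e, c))))   [R2 at ε]
2. cons(a, s(k(k(q(a), a), k(e, c))))  →  cons(a, s(k(q(a), a)))   [R2 at 2.1]
3. cons(a, s(k(q(a), a)))  →  cons(a, s(q(a)))   [R2 at 2.1]
4. cons(a, s(q(a)))  →  cons(a, s(cons(e, a)))   [R3 at 2.1]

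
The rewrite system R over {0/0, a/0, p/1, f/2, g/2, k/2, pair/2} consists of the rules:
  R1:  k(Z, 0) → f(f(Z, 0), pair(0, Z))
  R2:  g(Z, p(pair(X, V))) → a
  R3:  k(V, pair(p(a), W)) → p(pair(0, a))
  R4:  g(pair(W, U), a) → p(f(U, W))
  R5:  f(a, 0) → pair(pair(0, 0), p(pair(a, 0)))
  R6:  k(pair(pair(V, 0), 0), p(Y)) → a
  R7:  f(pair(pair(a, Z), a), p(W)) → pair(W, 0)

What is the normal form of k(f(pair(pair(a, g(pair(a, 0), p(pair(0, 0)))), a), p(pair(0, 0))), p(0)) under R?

a

1. k(f(pair(pair(a, g(pair(a, 0), p(pair(0, 0)))), a), p(pair(0, 0))), p(0))  →  k(pair(pair(0, 0), 0), p(0))   [R7 at 1]
2. k(pair(pair(0, 0), 0), p(0))  →  a   [R6 at ε]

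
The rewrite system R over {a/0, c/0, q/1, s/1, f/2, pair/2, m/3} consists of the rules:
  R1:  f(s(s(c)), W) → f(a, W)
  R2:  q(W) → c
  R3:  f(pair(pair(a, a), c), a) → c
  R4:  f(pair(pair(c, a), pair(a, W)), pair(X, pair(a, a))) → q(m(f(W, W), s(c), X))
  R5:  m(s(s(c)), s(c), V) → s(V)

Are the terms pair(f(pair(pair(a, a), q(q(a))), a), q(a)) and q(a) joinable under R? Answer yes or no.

Reduce t₁ = pair(f(pair(pair(a, a), q(q(a))), a), q(a)):
1. pair(f(pair(pair(a, a), q(q(a))), a), q(a))  →  pair(f(pair(pair(a, a), c), a), q(a))   [R2 at 1.1.2]
2. pair(f(pair(pair(a, a), c), a), q(a))  →  pair(c, q(a))   [R3 at 1]
3. pair(c, q(a))  →  pair(c, c)   [R2 at 2]

Reduce t₂ = q(a):
1. q(a)  →  c   [R2 at ε]

no — NF(t₁) = pair(c, c), NF(t₂) = c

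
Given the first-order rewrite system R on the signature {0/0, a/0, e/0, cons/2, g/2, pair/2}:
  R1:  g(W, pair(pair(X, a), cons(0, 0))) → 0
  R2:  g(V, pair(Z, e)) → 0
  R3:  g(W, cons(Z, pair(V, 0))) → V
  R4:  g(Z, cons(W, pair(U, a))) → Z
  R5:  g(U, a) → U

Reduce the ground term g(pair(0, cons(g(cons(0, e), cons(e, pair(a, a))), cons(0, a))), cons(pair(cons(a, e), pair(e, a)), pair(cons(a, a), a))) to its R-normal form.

1. g(pair(0, cons(g(cons(0, e), cons(e, pair(a, a))), cons(0, a))), cons(pair(cons(a, e), pair(e, a)), pair(cons(a, a), a)))  →  pair(0, cons(g(cons(0, e), cons(e, pair(a, a))), cons(0, a)))   [R4 at ε]
2. pair(0, cons(g(cons(0, e), cons(e, pair(a, a))), cons(0, a)))  →  pair(0, cons(cons(0, e), cons(0, a)))   [R4 at 2.1]

pair(0, cons(cons(0, e), cons(0, a)))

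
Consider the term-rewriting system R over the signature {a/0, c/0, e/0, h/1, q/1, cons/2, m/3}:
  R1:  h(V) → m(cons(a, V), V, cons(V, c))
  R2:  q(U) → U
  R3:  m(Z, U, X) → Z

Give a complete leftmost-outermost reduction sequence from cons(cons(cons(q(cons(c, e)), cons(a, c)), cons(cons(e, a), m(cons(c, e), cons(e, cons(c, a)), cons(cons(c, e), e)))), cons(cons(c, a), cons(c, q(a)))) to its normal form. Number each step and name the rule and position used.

cons(cons(cons(cons(c, e), cons(a, c)), cons(cons(e, a), cons(c, e))), cons(cons(c, a), cons(c, a)))

1. cons(cons(cons(q(cons(c, e)), cons(a, c)), cons(cons(e, a), m(cons(c, e), cons(e, cons(c, a)), cons(cons(c, e), e)))), cons(cons(c, a), cons(c, q(a))))  →  cons(cons(cons(cons(c, e), cons(a, c)), cons(cons(e, a), m(cons(c, e), cons(e, cons(c, a)), cons(cons(c, e), e)))), cons(cons(c, a), cons(c, q(a))))   [R2 at 1.1.1]
2. cons(cons(cons(cons(c, e), cons(a, c)), cons(cons(e, a), m(cons(c, e), cons(e, cons(c, a)), cons(cons(c, e), e)))), cons(cons(c, a), cons(c, q(a))))  →  cons(cons(cons(cons(c, e), cons(a, c)), cons(cons(e, a), cons(c, e))), cons(cons(c, a), cons(c, q(a))))   [R3 at 1.2.2]
3. cons(cons(cons(cons(c, e), cons(a, c)), cons(cons(e, a), cons(c, e))), cons(cons(c, a), cons(c, q(a))))  →  cons(cons(cons(cons(c, e), cons(a, c)), cons(cons(e, a), cons(c, e))), cons(cons(c, a), cons(c, a)))   [R2 at 2.2.2]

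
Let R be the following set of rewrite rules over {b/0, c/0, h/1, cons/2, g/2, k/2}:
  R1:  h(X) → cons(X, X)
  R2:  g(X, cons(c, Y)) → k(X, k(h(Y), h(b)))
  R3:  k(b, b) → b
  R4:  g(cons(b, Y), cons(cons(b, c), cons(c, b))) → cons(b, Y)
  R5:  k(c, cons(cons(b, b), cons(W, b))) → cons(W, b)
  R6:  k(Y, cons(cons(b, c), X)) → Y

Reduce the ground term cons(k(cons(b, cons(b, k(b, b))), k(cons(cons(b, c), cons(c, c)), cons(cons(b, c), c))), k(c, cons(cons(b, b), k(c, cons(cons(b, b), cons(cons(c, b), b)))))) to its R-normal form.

1. cons(k(cons(b, cons(b, k(b, b))), k(cons(cons(b, c), cons(c, c)), cons(cons(b, c), c))), k(c, cons(cons(b, b), k(c, cons(cons(b, b), cons(cons(c, b), b))))))  →  cons(k(cons(b, cons(b, b)), k(cons(cons(b, c), cons(c, c)), cons(cons(b, c), c))), k(c, cons(cons(b, b), k(c, cons(cons(b, b), cons(cons(c, b), b))))))   [R3 at 1.1.2.2]
2. cons(k(cons(b, cons(b, b)), k(cons(cons(b, c), cons(c, c)), cons(cons(b, c), c))), k(c, cons(cons(b, b), k(c, cons(cons(b, b), cons(cons(c, b), b))))))  →  cons(k(cons(b, cons(b, b)), cons(cons(b, c), cons(c, c))), k(c, cons(cons(b, b), k(c, cons(cons(b, b), cons(cons(c, b), b))))))   [R6 at 1.2]
3. cons(k(cons(b, cons(b, b)), cons(cons(b, c), cons(c, c))), k(c, cons(cons(b, b), k(c, cons(cons(b, b), cons(cons(c, b), b))))))  →  cons(cons(b, cons(b, b)), k(c, cons(cons(b, b), k(c, cons(cons(b, b), cons(cons(c, b), b))))))   [R6 at 1]
4. cons(cons(b, cons(b, b)), k(c, cons(cons(b, b), k(c, cons(cons(b, b), cons(cons(c, b), b))))))  →  cons(cons(b, cons(b, b)), k(c, cons(cons(b, b), cons(cons(c, b), b))))   [R5 at 2.2.2]
5. cons(cons(b, cons(b, b)), k(c, cons(cons(b, b), cons(cons(c, b), b))))  →  cons(cons(b, cons(b, b)), cons(cons(c, b), b))   [R5 at 2]

cons(cons(b, cons(b, b)), cons(cons(c, b), b))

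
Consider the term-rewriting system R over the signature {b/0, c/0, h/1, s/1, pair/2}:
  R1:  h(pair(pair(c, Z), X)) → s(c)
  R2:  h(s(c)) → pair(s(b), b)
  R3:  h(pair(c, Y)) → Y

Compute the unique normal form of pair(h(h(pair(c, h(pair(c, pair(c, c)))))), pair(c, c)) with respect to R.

pair(c, pair(c, c))

1. pair(h(h(pair(c, h(pair(c, pair(c, c)))))), pair(c, c))  →  pair(h(h(pair(c, pair(c, c)))), pair(c, c))   [R3 at 1.1]
2. pair(h(h(pair(c, pair(c, c)))), pair(c, c))  →  pair(h(pair(c, c)), pair(c, c))   [R3 at 1.1]
3. pair(h(pair(c, c)), pair(c, c))  →  pair(c, pair(c, c))   [R3 at 1]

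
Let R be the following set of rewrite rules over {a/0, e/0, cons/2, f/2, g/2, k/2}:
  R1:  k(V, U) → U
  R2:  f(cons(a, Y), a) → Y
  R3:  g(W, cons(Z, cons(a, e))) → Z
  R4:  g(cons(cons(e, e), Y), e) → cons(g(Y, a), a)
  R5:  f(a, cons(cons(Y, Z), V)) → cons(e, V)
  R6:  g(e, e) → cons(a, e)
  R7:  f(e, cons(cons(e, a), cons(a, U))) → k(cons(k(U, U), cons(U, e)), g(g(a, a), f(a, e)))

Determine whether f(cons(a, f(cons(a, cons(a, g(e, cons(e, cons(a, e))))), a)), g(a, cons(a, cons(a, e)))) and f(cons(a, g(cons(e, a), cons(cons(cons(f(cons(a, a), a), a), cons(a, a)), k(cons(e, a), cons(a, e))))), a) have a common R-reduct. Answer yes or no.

no — NF(t₁) = cons(a, e), NF(t₂) = cons(cons(a, a), cons(a, a))

Reduce t₁ = f(cons(a, f(cons(a, cons(a, g(e, cons(e, cons(a, e))))), a)), g(a, cons(a, cons(a, e)))):
1. f(cons(a, f(cons(a, cons(a, g(e, cons(e, cons(a, e))))), a)), g(a, cons(a, cons(a, e))))  →  f(cons(a, cons(a, g(e, cons(e, cons(a, e))))), g(a, cons(a, cons(a, e))))   [R2 at 1.2]
2. f(cons(a, cons(a, g(e, cons(e, cons(a, e))))), g(a, cons(a, cons(a, e))))  →  f(cons(a, cons(a, e)), g(a, cons(a, cons(a, e))))   [R3 at 1.2.2]
3. f(cons(a, cons(a, e)), g(a, cons(a, cons(a, e))))  →  f(cons(a, cons(a, e)), a)   [R3 at 2]
4. f(cons(a, cons(a, e)), a)  →  cons(a, e)   [R2 at ε]

Reduce t₂ = f(cons(a, g(cons(e, a), cons(cons(cons(f(cons(a, a), a), a), cons(a, a)), k(cons(e, a), cons(a, e))))), a):
1. f(cons(a, g(cons(e, a), cons(cons(cons(f(cons(a, a), a), a), cons(a, a)), k(cons(e, a), cons(a, e))))), a)  →  g(cons(e, a), cons(cons(cons(f(cons(a, a), a), a), cons(a, a)), k(cons(e, a), cons(a, e))))   [R2 at ε]
2. g(cons(e, a), cons(cons(cons(f(cons(a, a), a), a), cons(a, a)), k(cons(e, a), cons(a, e))))  →  g(cons(e, a), cons(cons(cons(a, a), cons(a, a)), k(cons(e, a), cons(a, e))))   [R2 at 2.1.1.1]
3. g(cons(e, a), cons(cons(cons(a, a), cons(a, a)), k(cons(e, a), cons(a, e))))  →  g(cons(e, a), cons(cons(cons(a, a), cons(a, a)), cons(a, e)))   [R1 at 2.2]
4. g(cons(e, a), cons(cons(cons(a, a), cons(a, a)), cons(a, e)))  →  cons(cons(a, a), cons(a, a))   [R3 at ε]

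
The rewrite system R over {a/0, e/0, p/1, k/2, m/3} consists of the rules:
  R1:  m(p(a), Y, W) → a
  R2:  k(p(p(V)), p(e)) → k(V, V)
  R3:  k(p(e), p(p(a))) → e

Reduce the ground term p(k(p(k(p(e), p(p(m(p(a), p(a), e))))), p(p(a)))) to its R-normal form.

p(e)

1. p(k(p(k(p(e), p(p(m(p(a), p(a), e))))), p(p(a))))  →  p(k(p(k(p(e), p(p(a)))), p(p(a))))   [R1 at 1.1.1.2.1.1]
2. p(k(p(k(p(e), p(p(a)))), p(p(a))))  →  p(k(p(e), p(p(a))))   [R3 at 1.1.1]
3. p(k(p(e), p(p(a))))  →  p(e)   [R3 at 1]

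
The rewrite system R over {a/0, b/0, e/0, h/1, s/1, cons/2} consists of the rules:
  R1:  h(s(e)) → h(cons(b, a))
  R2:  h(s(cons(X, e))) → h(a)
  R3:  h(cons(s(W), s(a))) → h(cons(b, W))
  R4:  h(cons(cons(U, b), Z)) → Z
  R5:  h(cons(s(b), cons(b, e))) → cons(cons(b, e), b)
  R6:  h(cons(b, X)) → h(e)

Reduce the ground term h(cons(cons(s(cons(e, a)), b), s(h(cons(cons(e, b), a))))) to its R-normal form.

1. h(cons(cons(s(cons(e, a)), b), s(h(cons(cons(e, b), a)))))  →  s(h(cons(cons(e, b), a)))   [R4 at ε]
2. s(h(cons(cons(e, b), a)))  →  s(a)   [R4 at 1]

s(a)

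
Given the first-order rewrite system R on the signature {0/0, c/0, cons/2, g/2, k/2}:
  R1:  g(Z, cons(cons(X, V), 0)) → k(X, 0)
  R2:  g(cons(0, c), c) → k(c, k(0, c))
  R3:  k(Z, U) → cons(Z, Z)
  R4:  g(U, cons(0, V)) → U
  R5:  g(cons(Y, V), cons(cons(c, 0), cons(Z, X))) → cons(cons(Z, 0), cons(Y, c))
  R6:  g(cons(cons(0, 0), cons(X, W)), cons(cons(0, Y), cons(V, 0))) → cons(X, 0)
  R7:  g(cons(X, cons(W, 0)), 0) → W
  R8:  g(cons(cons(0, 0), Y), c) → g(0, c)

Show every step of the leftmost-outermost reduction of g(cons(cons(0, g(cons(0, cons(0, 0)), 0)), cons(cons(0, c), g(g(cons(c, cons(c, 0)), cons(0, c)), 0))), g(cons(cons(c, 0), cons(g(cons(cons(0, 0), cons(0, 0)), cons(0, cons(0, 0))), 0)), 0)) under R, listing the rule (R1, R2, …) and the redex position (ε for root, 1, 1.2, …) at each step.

cons(cons(0, c), 0)

1. g(cons(cons(0, g(cons(0, cons(0, 0)), 0)), cons(cons(0, c), g(g(cons(c, cons(c, 0)), cons(0, c)), 0))), g(cons(cons(c, 0), cons(g(cons(cons(0, 0), cons(0, 0)), cons(0, cons(0, 0))), 0)), 0))  →  g(cons(cons(0, 0), cons(cons(0, c), g(g(cons(c, cons(c, 0)), cons(0, c)), 0))), g(cons(cons(c, 0), cons(g(cons(cons(0, 0), cons(0, 0)), cons(0, cons(0, 0))), 0)), 0))   [R7 at 1.1.2]
2. g(cons(cons(0, 0), cons(cons(0, c), g(g(cons(c, cons(c, 0)), cons(0, c)), 0))), g(cons(cons(c, 0), cons(g(cons(cons(0, 0), cons(0, 0)), cons(0, cons(0, 0))), 0)), 0))  →  g(cons(cons(0, 0), cons(cons(0, c), g(cons(c, cons(c, 0)), 0))), g(cons(cons(c, 0), cons(g(cons(cons(0, 0), cons(0, 0)), cons(0, cons(0, 0))), 0)), 0))   [R4 at 1.2.2.1]
3. g(cons(cons(0, 0), cons(cons(0, c), g(cons(c, cons(c, 0)), 0))), g(cons(cons(c, 0), cons(g(cons(cons(0, 0), cons(0, 0)), cons(0, cons(0, 0))), 0)), 0))  →  g(cons(cons(0, 0), cons(cons(0, c), c)), g(cons(cons(c, 0), cons(g(cons(cons(0, 0), cons(0, 0)), cons(0, cons(0, 0))), 0)), 0))   [R7 at 1.2.2]
4. g(cons(cons(0, 0), cons(cons(0, c), c)), g(cons(cons(c, 0), cons(g(cons(cons(0, 0), cons(0, 0)), cons(0, cons(0, 0))), 0)), 0))  →  g(cons(cons(0, 0), cons(cons(0, c), c)), g(cons(cons(0, 0), cons(0, 0)), cons(0, cons(0, 0))))   [R7 at 2]
5. g(cons(cons(0, 0), cons(cons(0, c), c)), g(cons(cons(0, 0), cons(0, 0)), cons(0, cons(0, 0))))  →  g(cons(cons(0, 0), cons(cons(0, c), c)), cons(cons(0, 0), cons(0, 0)))   [R4 at 2]
6. g(cons(cons(0, 0), cons(cons(0, c), c)), cons(cons(0, 0), cons(0, 0)))  →  cons(cons(0, c), 0)   [R6 at ε]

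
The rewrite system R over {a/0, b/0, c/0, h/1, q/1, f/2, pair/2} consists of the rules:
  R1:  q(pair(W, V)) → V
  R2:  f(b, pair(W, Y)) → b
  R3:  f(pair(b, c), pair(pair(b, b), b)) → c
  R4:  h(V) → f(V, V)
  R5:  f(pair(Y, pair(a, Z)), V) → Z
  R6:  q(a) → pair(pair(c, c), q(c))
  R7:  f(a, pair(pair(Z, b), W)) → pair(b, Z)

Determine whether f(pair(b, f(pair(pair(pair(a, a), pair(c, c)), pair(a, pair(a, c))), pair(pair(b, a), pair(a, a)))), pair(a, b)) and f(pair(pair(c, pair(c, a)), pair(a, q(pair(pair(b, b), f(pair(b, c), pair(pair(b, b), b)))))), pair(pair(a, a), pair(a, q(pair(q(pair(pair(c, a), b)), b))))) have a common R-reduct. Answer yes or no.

yes — NF(t₁) = c, NF(t₂) = c

Reduce t₁ = f(pair(b, f(pair(pair(pair(a, a), pair(c, c)), pair(a, pair(a, c))), pair(pair(b, a), pair(a, a)))), pair(a, b)):
1. f(pair(b, f(pair(pair(pair(a, a), pair(c, c)), pair(a, pair(a, c))), pair(pair(b, a), pair(a, a)))), pair(a, b))  →  f(pair(b, pair(a, c)), pair(a, b))   [R5 at 1.2]
2. f(pair(b, pair(a, c)), pair(a, b))  →  c   [R5 at ε]

Reduce t₂ = f(pair(pair(c, pair(c, a)), pair(a, q(pair(pair(b, b), f(pair(b, c), pair(pair(b, b), b)))))), pair(pair(a, a), pair(a, q(pair(q(pair(pair(c, a), b)), b))))):
1. f(pair(pair(c, pair(c, a)), pair(a, q(pair(pair(b, b), f(pair(b, c), pair(pair(b, b), b)))))), pair(pair(a, a), pair(a, q(pair(q(pair(pair(c, a), b)), b)))))  →  q(pair(pair(b, b), f(pair(b, c), pair(pair(b, b), b))))   [R5 at ε]
2. q(pair(pair(b, b), f(pair(b, c), pair(pair(b, b), b))))  →  f(pair(b, c), pair(pair(b, b), b))   [R1 at ε]
3. f(pair(b, c), pair(pair(b, b), b))  →  c   [R3 at ε]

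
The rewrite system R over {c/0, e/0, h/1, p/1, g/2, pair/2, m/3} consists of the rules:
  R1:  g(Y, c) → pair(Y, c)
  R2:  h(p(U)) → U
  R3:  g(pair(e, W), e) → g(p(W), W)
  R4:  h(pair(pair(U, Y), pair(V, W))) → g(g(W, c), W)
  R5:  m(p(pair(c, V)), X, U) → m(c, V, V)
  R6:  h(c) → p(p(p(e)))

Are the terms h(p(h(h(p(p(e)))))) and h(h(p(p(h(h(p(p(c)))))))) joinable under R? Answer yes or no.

no — NF(t₁) = e, NF(t₂) = c

Reduce t₁ = h(p(h(h(p(p(e)))))):
1. h(p(h(h(p(p(e))))))  →  h(h(p(p(e))))   [R2 at ε]
2. h(h(p(p(e))))  →  h(p(e))   [R2 at 1]
3. h(p(e))  →  e   [R2 at ε]

Reduce t₂ = h(h(p(p(h(h(p(p(c)))))))):
1. h(h(p(p(h(h(p(p(c))))))))  →  h(p(h(h(p(p(c))))))   [R2 at 1]
2. h(p(h(h(p(p(c))))))  →  h(h(p(p(c))))   [R2 at ε]
3. h(h(p(p(c))))  →  h(p(c))   [R2 at 1]
4. h(p(c))  →  c   [R2 at ε]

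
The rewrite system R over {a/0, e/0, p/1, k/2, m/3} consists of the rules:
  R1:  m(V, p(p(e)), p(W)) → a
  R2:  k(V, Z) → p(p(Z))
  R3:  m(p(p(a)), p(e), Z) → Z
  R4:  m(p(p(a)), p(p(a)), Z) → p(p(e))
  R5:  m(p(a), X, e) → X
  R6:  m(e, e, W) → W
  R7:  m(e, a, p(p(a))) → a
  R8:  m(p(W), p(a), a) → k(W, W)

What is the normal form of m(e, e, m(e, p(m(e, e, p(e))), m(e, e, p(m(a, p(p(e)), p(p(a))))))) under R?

1. m(e, e, m(e, p(m(e, e, p(e))), m(e, e, p(m(a, p(p(e)), p(p(a)))))))  →  m(e, p(m(e, e, p(e))), m(e, e, p(m(a, p(p(e)), p(p(a))))))   [R6 at ε]
2. m(e, p(m(e, e, p(e))), m(e, e, p(m(a, p(p(e)), p(p(a))))))  →  m(e, p(p(e)), m(e, e, p(m(a, p(p(e)), p(p(a))))))   [R6 at 2.1]
3. m(e, p(p(e)), m(e, e, p(m(a, p(p(e)), p(p(a))))))  →  m(e, p(p(e)), p(m(a, p(p(e)), p(p(a)))))   [R6 at 3]
4. m(e, p(p(e)), p(m(a, p(p(e)), p(p(a)))))  →  a   [R1 at ε]

a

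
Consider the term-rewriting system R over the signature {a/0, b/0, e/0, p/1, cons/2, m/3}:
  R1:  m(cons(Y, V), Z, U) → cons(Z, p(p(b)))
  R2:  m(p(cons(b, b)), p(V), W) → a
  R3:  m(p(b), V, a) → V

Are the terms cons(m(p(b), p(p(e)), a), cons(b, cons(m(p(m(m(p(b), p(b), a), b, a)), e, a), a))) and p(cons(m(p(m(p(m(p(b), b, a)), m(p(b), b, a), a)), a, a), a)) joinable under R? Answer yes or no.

Reduce t₁ = cons(m(p(b), p(p(e)), a), cons(b, cons(m(p(m(m(p(b), p(b), a), b, a)), e, a), a))):
1. cons(m(p(b), p(p(e)), a), cons(b, cons(m(p(m(m(p(b), p(b), a), b, a)), e, a), a)))  →  cons(p(p(e)), cons(b, cons(m(p(m(m(p(b), p(b), a), b, a)), e, a), a)))   [R3 at 1]
2. cons(p(p(e)), cons(b, cons(m(p(m(m(p(b), p(b), a), b, a)), e, a), a)))  →  cons(p(p(e)), cons(b, cons(m(p(m(p(b), b, a)), e, a), a)))   [R3 at 2.2.1.1.1.1]
3. cons(p(p(e)), cons(b, cons(m(p(m(p(b), b, a)), e, a), a)))  →  cons(p(p(e)), cons(b, cons(m(p(b), e, a), a)))   [R3 at 2.2.1.1.1]
4. cons(p(p(e)), cons(b, cons(m(p(b), e, a), a)))  →  cons(p(p(e)), cons(b, cons(e, a)))   [R3 at 2.2.1]

Reduce t₂ = p(cons(m(p(m(p(m(p(b), b, a)), m(p(b), b, a), a)), a, a), a)):
1. p(cons(m(p(m(p(m(p(b), b, a)), m(p(b), b, a), a)), a, a), a))  →  p(cons(m(p(m(p(b), m(p(b), b, a), a)), a, a), a))   [R3 at 1.1.1.1.1.1]
2. p(cons(m(p(m(p(b), m(p(b), b, a), a)), a, a), a))  →  p(cons(m(p(m(p(b), b, a)), a, a), a))   [R3 at 1.1.1.1]
3. p(cons(m(p(m(p(b), b, a)), a, a), a))  →  p(cons(m(p(b), a, a), a))   [R3 at 1.1.1.1]
4. p(cons(m(p(b), a, a), a))  →  p(cons(a, a))   [R3 at 1.1]

no — NF(t₁) = cons(p(p(e)), cons(b, cons(e, a))), NF(t₂) = p(cons(a, a))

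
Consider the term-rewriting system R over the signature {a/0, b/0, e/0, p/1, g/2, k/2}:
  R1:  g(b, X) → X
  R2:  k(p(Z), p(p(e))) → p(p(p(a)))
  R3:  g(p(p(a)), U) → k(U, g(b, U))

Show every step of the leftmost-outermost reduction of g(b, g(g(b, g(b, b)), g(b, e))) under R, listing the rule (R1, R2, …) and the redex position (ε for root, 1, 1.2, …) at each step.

e

1. g(b, g(g(b, g(b, b)), g(b, e)))  →  g(g(b, g(b, b)), g(b, e))   [R1 at ε]
2. g(g(b, g(b, b)), g(b, e))  →  g(g(b, b), g(b, e))   [R1 at 1]
3. g(g(b, b), g(b, e))  →  g(b, g(b, e))   [R1 at 1]
4. g(b, g(b, e))  →  g(b, e)   [R1 at ε]
5. g(b, e)  →  e   [R1 at ε]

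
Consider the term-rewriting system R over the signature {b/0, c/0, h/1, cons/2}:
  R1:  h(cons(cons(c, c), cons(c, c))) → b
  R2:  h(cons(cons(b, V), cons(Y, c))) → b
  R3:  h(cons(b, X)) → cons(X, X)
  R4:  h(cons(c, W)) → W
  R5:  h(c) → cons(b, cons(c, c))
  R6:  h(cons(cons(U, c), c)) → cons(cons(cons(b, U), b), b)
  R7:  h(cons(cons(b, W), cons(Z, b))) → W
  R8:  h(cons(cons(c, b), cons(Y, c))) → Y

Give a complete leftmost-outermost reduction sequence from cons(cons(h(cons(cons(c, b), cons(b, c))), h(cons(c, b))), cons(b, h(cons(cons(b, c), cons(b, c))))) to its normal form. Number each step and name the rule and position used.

1. cons(cons(h(cons(cons(c, b), cons(b, c))), h(cons(c, b))), cons(b, h(cons(cons(b, c), cons(b, c)))))  →  cons(cons(b, h(cons(c, b))), cons(b, h(cons(cons(b, c), cons(b, c)))))   [R8 at 1.1]
2. cons(cons(b, h(cons(c, b))), cons(b, h(cons(cons(b, c), cons(b, c)))))  →  cons(cons(b, b), cons(b, h(cons(cons(b, c), cons(b, c)))))   [R4 at 1.2]
3. cons(cons(b, b), cons(b, h(cons(cons(b, c), cons(b, c)))))  →  cons(cons(b, b), cons(b, b))   [R2 at 2.2]

cons(cons(b, b), cons(b, b))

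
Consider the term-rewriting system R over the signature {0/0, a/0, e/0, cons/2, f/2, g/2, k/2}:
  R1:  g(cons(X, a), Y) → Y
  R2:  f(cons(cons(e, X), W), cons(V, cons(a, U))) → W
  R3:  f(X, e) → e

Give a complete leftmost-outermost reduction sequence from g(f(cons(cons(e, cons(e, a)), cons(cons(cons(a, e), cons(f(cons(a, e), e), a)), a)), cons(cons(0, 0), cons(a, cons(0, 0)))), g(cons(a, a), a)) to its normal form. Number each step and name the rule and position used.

a

1. g(f(cons(cons(e, cons(e, a)), cons(cons(cons(a, e), cons(f(cons(a, e), e), a)), a)), cons(cons(0, 0), cons(a, cons(0, 0)))), g(cons(a, a), a))  →  g(cons(cons(cons(a, e), cons(f(cons(a, e), e), a)), a), g(cons(a, a), a))   [R2 at 1]
2. g(cons(cons(cons(a, e), cons(f(cons(a, e), e), a)), a), g(cons(a, a), a))  →  g(cons(a, a), a)   [R1 at ε]
3. g(cons(a, a), a)  →  a   [R1 at ε]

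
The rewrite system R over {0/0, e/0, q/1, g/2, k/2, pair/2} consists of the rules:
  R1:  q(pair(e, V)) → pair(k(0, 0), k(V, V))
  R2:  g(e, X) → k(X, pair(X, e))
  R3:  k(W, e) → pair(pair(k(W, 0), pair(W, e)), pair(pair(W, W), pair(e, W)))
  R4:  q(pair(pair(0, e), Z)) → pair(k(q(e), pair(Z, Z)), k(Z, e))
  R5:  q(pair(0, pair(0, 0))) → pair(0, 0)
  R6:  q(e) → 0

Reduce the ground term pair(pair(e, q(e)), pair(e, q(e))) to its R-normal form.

1. pair(pair(e, q(e)), pair(e, q(e)))  →  pair(pair(e, 0), pair(e, q(e)))   [R6 at 1.2]
2. pair(pair(e, 0), pair(e, q(e)))  →  pair(pair(e, 0), pair(e, 0))   [R6 at 2.2]

pair(pair(e, 0), pair(e, 0))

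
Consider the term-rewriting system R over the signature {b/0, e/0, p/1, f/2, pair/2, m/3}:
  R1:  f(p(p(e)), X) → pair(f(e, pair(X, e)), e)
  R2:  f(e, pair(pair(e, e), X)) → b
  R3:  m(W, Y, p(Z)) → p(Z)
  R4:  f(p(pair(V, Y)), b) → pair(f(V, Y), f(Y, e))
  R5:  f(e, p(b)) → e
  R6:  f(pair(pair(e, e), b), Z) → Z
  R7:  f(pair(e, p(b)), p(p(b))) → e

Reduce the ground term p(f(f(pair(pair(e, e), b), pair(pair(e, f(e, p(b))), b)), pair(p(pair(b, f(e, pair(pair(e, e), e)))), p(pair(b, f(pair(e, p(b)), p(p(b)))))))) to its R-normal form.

p(pair(p(pair(b, b)), p(pair(b, e))))

1. p(f(f(pair(pair(e, e), b), pair(pair(e, f(e, p(b))), b)), pair(p(pair(b, f(e, pair(pair(e, e), e)))), p(pair(b, f(pair(e, p(b)), p(p(b))))))))  →  p(f(pair(pair(e, f(e, p(b))), b), pair(p(pair(b, f(e, pair(pair(e, e), e)))), p(pair(b, f(pair(e, p(b)), p(p(b))))))))   [R6 at 1.1]
2. p(f(pair(pair(e, f(e, p(b))), b), pair(p(pair(b, f(e, pair(pair(e, e), e)))), p(pair(b, f(pair(e, p(b)), p(p(b))))))))  →  p(f(pair(pair(e, e), b), pair(p(pair(b, f(e, pair(pair(e, e), e)))), p(pair(b, f(pair(e, p(b)), p(p(b))))))))   [R5 at 1.1.1.2]
3. p(f(pair(pair(e, e), b), pair(p(pair(b, f(e, pair(pair(e, e), e)))), p(pair(b, f(pair(e, p(b)), p(p(b))))))))  →  p(pair(p(pair(b, f(e, pair(pair(e, e), e)))), p(pair(b, f(pair(e, p(b)), p(p(b)))))))   [R6 at 1]
4. p(pair(p(pair(b, f(e, pair(pair(e, e), e)))), p(pair(b, f(pair(e, p(b)), p(p(b)))))))  →  p(pair(p(pair(b, b)), p(pair(b, f(pair(e, p(b)), p(p(b)))))))   [R2 at 1.1.1.2]
5. p(pair(p(pair(b, b)), p(pair(b, f(pair(e, p(b)), p(p(b)))))))  →  p(pair(p(pair(b, b)), p(pair(b, e))))   [R7 at 1.2.1.2]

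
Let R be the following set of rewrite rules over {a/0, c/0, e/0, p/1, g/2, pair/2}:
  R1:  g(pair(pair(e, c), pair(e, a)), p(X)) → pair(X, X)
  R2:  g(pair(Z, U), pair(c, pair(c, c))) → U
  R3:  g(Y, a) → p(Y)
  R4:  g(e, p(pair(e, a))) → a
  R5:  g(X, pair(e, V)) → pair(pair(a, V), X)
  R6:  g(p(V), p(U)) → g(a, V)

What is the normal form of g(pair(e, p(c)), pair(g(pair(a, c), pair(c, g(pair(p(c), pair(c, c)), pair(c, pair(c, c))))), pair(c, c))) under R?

1. g(pair(e, p(c)), pair(g(pair(a, c), pair(c, g(pair(p(c), pair(c, c)), pair(c, pair(c, c))))), pair(c, c)))  →  g(pair(e, p(c)), pair(g(pair(a, c), pair(c, pair(c, c))), pair(c, c)))   [R2 at 2.1.2.2]
2. g(pair(e, p(c)), pair(g(pair(a, c), pair(c, pair(c, c))), pair(c, c)))  →  g(pair(e, p(c)), pair(c, pair(c, c)))   [R2 at 2.1]
3. g(pair(e, p(c)), pair(c, pair(c, c)))  →  p(c)   [R2 at ε]

p(c)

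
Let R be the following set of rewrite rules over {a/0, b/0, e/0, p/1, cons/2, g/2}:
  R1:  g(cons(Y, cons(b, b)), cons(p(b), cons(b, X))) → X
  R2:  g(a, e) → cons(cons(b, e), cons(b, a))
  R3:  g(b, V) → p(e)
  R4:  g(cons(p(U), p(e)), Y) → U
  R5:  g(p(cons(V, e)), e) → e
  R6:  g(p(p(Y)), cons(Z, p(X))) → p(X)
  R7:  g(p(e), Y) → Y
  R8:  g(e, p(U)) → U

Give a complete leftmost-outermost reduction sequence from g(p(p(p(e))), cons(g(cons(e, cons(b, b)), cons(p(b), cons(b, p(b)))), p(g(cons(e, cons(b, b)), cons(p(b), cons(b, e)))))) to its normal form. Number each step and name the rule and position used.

p(e)

1. g(p(p(p(e))), cons(g(cons(e, cons(b, b)), cons(p(b), cons(b, p(b)))), p(g(cons(e, cons(b, b)), cons(p(b), cons(b, e))))))  →  p(g(cons(e, cons(b, b)), cons(p(b), cons(b, e))))   [R6 at ε]
2. p(g(cons(e, cons(b, b)), cons(p(b), cons(b, e))))  →  p(e)   [R1 at 1]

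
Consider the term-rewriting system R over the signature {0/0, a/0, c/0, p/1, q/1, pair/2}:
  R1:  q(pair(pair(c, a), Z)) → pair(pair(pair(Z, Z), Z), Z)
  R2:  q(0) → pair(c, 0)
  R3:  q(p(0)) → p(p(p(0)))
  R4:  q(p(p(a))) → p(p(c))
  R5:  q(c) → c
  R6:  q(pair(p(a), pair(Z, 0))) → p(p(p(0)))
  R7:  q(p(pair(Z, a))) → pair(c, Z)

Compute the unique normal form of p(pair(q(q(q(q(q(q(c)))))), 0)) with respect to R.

p(pair(c, 0))

1. p(pair(q(q(q(q(q(q(c)))))), 0))  →  p(pair(q(q(q(q(q(c))))), 0))   [R5 at 1.1.1.1.1.1.1]
2. p(pair(q(q(q(q(q(c))))), 0))  →  p(pair(q(q(q(q(c)))), 0))   [R5 at 1.1.1.1.1.1]
3. p(pair(q(q(q(q(c)))), 0))  →  p(pair(q(q(q(c))), 0))   [R5 at 1.1.1.1.1]
4. p(pair(q(q(q(c))), 0))  →  p(pair(q(q(c)), 0))   [R5 at 1.1.1.1]
5. p(pair(q(q(c)), 0))  →  p(pair(q(c), 0))   [R5 at 1.1.1]
6. p(pair(q(c), 0))  →  p(pair(c, 0))   [R5 at 1.1]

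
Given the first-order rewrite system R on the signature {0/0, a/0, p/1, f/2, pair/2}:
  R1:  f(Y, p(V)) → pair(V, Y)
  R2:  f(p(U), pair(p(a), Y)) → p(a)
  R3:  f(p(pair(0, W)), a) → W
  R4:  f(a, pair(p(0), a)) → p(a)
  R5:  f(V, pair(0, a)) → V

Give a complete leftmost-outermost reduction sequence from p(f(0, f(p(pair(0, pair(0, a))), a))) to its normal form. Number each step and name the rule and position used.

1. p(f(0, f(p(pair(0, pair(0, a))), a)))  →  p(f(0, pair(0, a)))   [R3 at 1.2]
2. p(f(0, pair(0, a)))  →  p(0)   [R5 at 1]

p(0)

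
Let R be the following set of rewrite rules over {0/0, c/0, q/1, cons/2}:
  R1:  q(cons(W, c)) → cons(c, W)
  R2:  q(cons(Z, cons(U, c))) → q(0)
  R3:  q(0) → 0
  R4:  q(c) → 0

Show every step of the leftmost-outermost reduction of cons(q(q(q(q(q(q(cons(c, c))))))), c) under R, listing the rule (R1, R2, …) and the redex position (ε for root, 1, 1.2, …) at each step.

cons(cons(c, c), c)

1. cons(q(q(q(q(q(q(cons(c, c))))))), c)  →  cons(q(q(q(q(q(cons(c, c)))))), c)   [R1 at 1.1.1.1.1.1]
2. cons(q(q(q(q(q(cons(c, c)))))), c)  →  cons(q(q(q(q(cons(c, c))))), c)   [R1 at 1.1.1.1.1]
3. cons(q(q(q(q(cons(c, c))))), c)  →  cons(q(q(q(cons(c, c)))), c)   [R1 at 1.1.1.1]
4. cons(q(q(q(cons(c, c)))), c)  →  cons(q(q(cons(c, c))), c)   [R1 at 1.1.1]
5. cons(q(q(cons(c, c))), c)  →  cons(q(cons(c, c)), c)   [R1 at 1.1]
6. cons(q(cons(c, c)), c)  →  cons(cons(c, c), c)   [R1 at 1]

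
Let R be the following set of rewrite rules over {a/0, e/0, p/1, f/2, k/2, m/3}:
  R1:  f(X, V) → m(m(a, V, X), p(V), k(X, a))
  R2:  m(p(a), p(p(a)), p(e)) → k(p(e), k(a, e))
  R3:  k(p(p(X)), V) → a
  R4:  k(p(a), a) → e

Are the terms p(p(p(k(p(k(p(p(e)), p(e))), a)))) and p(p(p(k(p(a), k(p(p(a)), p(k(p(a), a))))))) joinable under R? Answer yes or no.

yes — NF(t₁) = p(p(p(e))), NF(t₂) = p(p(p(e)))

Reduce t₁ = p(p(p(k(p(k(p(p(e)), p(e))), a)))):
1. p(p(p(k(p(k(p(p(e)), p(e))), a))))  →  p(p(p(k(p(a), a))))   [R3 at 1.1.1.1.1]
2. p(p(p(k(p(a), a))))  →  p(p(p(e)))   [R4 at 1.1.1]

Reduce t₂ = p(p(p(k(p(a), k(p(p(a)), p(k(p(a), a))))))):
1. p(p(p(k(p(a), k(p(p(a)), p(k(p(a), a)))))))  →  p(p(p(k(p(a), a))))   [R3 at 1.1.1.2]
2. p(p(p(k(p(a), a))))  →  p(p(p(e)))   [R4 at 1.1.1]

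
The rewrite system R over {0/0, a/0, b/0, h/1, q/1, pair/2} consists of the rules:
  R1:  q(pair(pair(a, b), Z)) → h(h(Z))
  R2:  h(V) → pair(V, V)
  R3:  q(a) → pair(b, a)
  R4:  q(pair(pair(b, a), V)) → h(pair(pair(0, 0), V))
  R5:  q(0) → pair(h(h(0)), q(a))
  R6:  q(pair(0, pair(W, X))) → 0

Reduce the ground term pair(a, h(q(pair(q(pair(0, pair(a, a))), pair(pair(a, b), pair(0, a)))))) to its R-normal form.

1. pair(a, h(q(pair(q(pair(0, pair(a, a))), pair(pair(a, b), pair(0, a))))))  →  pair(a, pair(q(pair(q(pair(0, pair(a, a))), pair(pair(a, b), pair(0, a)))), q(pair(q(pair(0, pair(a, a))), pair(pair(a, b), pair(0, a))))))   [R2 at 2]
2. pair(a, pair(q(pair(q(pair(0, pair(a, a))), pair(pair(a, b), pair(0, a)))), q(pair(q(pair(0, pair(a, a))), pair(pair(a, b), pair(0, a))))))  →  pair(a, pair(q(pair(0, pair(pair(a, b), pair(0, a)))), q(pair(q(pair(0, pair(a, a))), pair(pair(a, b), pair(0, a))))))   [R6 at 2.1.1.1]
3. pair(a, pair(q(pair(0, pair(pair(a, b), pair(0, a)))), q(pair(q(pair(0, pair(a, a))), pair(pair(a, b), pair(0, a))))))  →  pair(a, pair(0, q(pair(q(pair(0, pair(a, a))), pair(pair(a, b), pair(0, a))))))   [R6 at 2.1]
4. pair(a, pair(0, q(pair(q(pair(0, pair(a, a))), pair(pair(a, b), pair(0, a))))))  →  pair(a, pair(0, q(pair(0, pair(pair(a, b), pair(0, a))))))   [R6 at 2.2.1.1]
5. pair(a, pair(0, q(pair(0, pair(pair(a, b), pair(0, a))))))  →  pair(a, pair(0, 0))   [R6 at 2.2]

pair(a, pair(0, 0))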